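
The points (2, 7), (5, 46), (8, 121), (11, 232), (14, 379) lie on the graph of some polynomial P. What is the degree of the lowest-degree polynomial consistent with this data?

Forward differences of the values at x = 2, 5, 8, 11, 14:
  P  : 7  46  121  232  379
  Δ  : 39  75  111  147
  Δ^2: 36  36  36
  Δ^3: 0  0
  Δ^4: 0
The second differences are constant (36) and nonzero, while all higher differences vanish, so the minimal degree is 2.

2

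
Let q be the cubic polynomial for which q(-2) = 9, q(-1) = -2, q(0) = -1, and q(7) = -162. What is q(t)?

Write q(t) = at^3 + bt^2 + ct + d. Substituting each data point gives a linear system:
  -8a + 4b - 2c + d = 9
  -a + b - c + d = -2
  d = -1
  343a + 49b + 7c + d = -162
Solving the system yields a = -1, b = 3, c = 5, d = -1.
So q(t) = -t^3 + 3t^2 + 5t - 1.
Check: q(7) = -162. ✓

q(t) = -t^3 + 3t^2 + 5t - 1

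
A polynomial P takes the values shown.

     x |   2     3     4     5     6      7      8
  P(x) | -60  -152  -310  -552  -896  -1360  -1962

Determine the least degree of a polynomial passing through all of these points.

Forward differences of the values at x = 2, 3, 4, 5, 6, 7, 8:
  P  : -60  -152  -310  -552  -896  -1360  -1962
  Δ  : -92  -158  -242  -344  -464  -602
  Δ^2: -66  -84  -102  -120  -138
  Δ^3: -18  -18  -18  -18
  Δ^4: 0  0  0
  Δ^5: 0  0
  Δ^6: 0
The third differences are constant (-18) and nonzero, while all higher differences vanish, so the minimal degree is 3.

3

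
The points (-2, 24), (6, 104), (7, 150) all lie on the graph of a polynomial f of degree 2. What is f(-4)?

84

Using the Lagrange interpolation formula with nodes -2, 6, 7:
  L_0(n) = (n - 6)(n - 7) / 72
  L_1(n) = (n + 2)(n - 7) / -8
  L_2(n) = (n + 2)(n - 6) / 9
Then f(n) = 24·L_0(n) + 104·L_1(n) + 150·L_2(n).
Expanding and collecting terms gives f(n) = 4n^2 - 6n - 4.
Evaluating at n = -4: f(-4) = 84.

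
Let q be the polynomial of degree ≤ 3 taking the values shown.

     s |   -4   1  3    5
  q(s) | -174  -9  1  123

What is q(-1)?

-3

Write q(s) = as^3 + bs^2 + cs + d. Substituting each data point gives a linear system:
  -64a + 16b - 4c + d = -174
  a + b + c + d = -9
  27a + 9b + 3c + d = 1
  125a + 25b + 5c + d = 123
Solving the system yields a = 2, b = -4, c = -5, d = -2.
So q(s) = 2s³ - 4s² - 5s - 2.
Then q(-1) = -3.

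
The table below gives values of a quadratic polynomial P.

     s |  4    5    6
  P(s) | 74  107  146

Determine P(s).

Using the Lagrange interpolation formula with nodes 4, 5, 6:
  L_0(s) = (s - 5)(s - 6) / 2
  L_1(s) = (s - 4)(s - 6) / -1
  L_2(s) = (s - 4)(s - 5) / 2
Then P(s) = 74·L_0(s) + 107·L_1(s) + 146·L_2(s).
Expanding and collecting terms gives P(s) = 3s^2 + 6s + 2.
Check: P(4) = 74. ✓

P(s) = 3s^2 + 6s + 2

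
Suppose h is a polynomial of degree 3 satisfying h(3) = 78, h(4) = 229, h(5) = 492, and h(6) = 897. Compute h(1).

Forward differences of the values at t = 3, 4, 5, 6:
  h  : 78  229  492  897
  Δ  : 151  263  405
  Δ^2: 112  142
  Δ^3: 30
The third differences are constant, confirming degree 3.
Interpolating (Newton forward form) and evaluating at t = 1 gives h(1) = -8.

-8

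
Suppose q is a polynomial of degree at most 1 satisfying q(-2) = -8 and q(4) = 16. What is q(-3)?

Write q(t) = at + b. Substituting each data point gives a linear system:
  -2a + b = -8
  4a + b = 16
Solving the system yields a = 4, b = 0.
So q(t) = 4t.
Then q(-3) = -12.

-12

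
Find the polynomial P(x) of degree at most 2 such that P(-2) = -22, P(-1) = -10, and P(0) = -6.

P(x) = -4x^2 - 6

Using the Lagrange interpolation formula with nodes -2, -1, 0:
  L_0(x) = (x + 1)x / 2
  L_1(x) = (x + 2)x / -1
  L_2(x) = (x + 2)(x + 1) / 2
Then P(x) = -22·L_0(x) - 10·L_1(x) - 6·L_2(x).
Expanding and collecting terms gives P(x) = -4x^2 - 6.
Check: P(-1) = -10. ✓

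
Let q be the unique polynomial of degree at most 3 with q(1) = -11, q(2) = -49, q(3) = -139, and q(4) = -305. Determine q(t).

Write q(t) = at^3 + bt^2 + ct + d. Substituting each data point gives a linear system:
  a + b + c + d = -11
  8a + 4b + 2c + d = -49
  27a + 9b + 3c + d = -139
  64a + 16b + 4c + d = -305
Solving the system yields a = -4, b = -2, c = -4, d = -1.
So q(t) = -4t³ - 2t² - 4t - 1.
Check: q(2) = -49. ✓

q(t) = -4t^3 - 2t^2 - 4t - 1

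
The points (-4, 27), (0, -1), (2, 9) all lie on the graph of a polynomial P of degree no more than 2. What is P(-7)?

90

Write P(t) = at^2 + bt + c. Substituting each data point gives a linear system:
  16a - 4b + c = 27
  c = -1
  4a + 2b + c = 9
Solving the system yields a = 2, b = 1, c = -1.
So P(t) = 2t^2 + t - 1.
Then P(-7) = 90.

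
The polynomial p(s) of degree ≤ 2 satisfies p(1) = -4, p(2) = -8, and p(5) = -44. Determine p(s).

p(s) = -2s^2 + 2s - 4

Using the Lagrange interpolation formula with nodes 1, 2, 5:
  L_0(s) = (s - 2)(s - 5) / 4
  L_1(s) = (s - 1)(s - 5) / -3
  L_2(s) = (s - 1)(s - 2) / 12
Then p(s) = -4·L_0(s) - 8·L_1(s) - 44·L_2(s).
Expanding and collecting terms gives p(s) = -2s^2 + 2s - 4.
Check: p(1) = -4. ✓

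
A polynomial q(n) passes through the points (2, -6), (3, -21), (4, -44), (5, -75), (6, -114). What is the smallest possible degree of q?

Forward differences of the values at n = 2, 3, 4, 5, 6:
  q  : -6  -21  -44  -75  -114
  Δ  : -15  -23  -31  -39
  Δ^2: -8  -8  -8
  Δ^3: 0  0
  Δ^4: 0
The second differences are constant (-8) and nonzero, while all higher differences vanish, so the minimal degree is 2.

2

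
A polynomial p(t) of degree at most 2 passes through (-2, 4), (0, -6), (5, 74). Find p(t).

p(t) = 3t^2 + t - 6

Using the Lagrange interpolation formula with nodes -2, 0, 5:
  L_0(t) = t(t - 5) / 14
  L_1(t) = (t + 2)(t - 5) / -10
  L_2(t) = (t + 2)t / 35
Then p(t) = 4·L_0(t) - 6·L_1(t) + 74·L_2(t).
Expanding and collecting terms gives p(t) = 3t² + t - 6.
Check: p(0) = -6. ✓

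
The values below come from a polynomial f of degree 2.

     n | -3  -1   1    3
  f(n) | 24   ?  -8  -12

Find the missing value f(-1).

4

On equispaced nodes a degree-2 polynomial has vanishing third forward difference, so
  - f(-3) + 3·f(-1) - 3·f(1) + f(3) = 0.
Substituting the known values and solving for f(-1):
  3·f(-1) = 12
  f(-1) = 4.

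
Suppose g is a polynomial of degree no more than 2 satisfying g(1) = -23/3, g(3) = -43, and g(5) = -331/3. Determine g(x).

Write g(x) = ax^2 + bx + c. Substituting each data point gives a linear system:
  a + b + c = -23/3
  9a + 3b + c = -43
  25a + 5b + c = -331/3
Solving the system yields a = -4, b = -5/3, c = -2.
So g(x) = -4x^2 - (5/3)x - 2.
Check: g(1) = -23/3. ✓

g(x) = -4x^2 - (5/3)x - 2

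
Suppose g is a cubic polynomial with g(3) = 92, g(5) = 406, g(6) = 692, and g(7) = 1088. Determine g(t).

g(t) = 3t^3 + t^2 + 2t - 4

Write g(t) = at^3 + bt^2 + ct + d. Substituting each data point gives a linear system:
  27a + 9b + 3c + d = 92
  125a + 25b + 5c + d = 406
  216a + 36b + 6c + d = 692
  343a + 49b + 7c + d = 1088
Solving the system yields a = 3, b = 1, c = 2, d = -4.
So g(t) = 3t³ + t² + 2t - 4.
Check: g(7) = 1088. ✓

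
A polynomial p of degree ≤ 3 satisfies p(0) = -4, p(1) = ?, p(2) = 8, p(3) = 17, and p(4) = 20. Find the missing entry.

On equispaced nodes a degree-3 polynomial has vanishing fourth forward difference, so
  p(0) - 4·p(1) + 6·p(2) - 4·p(3) + p(4) = 0.
Substituting the known values and solving for p(1):
  -4·p(1) = 4
  p(1) = -1.

-1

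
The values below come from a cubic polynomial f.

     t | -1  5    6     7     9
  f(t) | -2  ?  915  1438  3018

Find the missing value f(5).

The 4 known points determine the degree-3 polynomial uniquely.
Write f(t) = at^3 + bt^2 + ct + d. Substituting each data point gives a linear system:
  -a + b - c + d = -2
  216a + 36b + 6c + d = 915
  343a + 49b + 7c + d = 1438
  729a + 81b + 9c + d = 3018
Solving the system yields a = 4, b = 1, c = 2, d = 3.
So f(t) = 4t^3 + t^2 + 2t + 3.
Then f(5) = 538.

538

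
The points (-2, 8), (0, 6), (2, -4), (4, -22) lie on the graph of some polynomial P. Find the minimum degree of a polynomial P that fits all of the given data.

Forward differences of the values at u = -2, 0, 2, 4:
  P  : 8  6  -4  -22
  Δ  : -2  -10  -18
  Δ^2: -8  -8
  Δ^3: 0
The second differences are constant (-8) and nonzero, while all higher differences vanish, so the minimal degree is 2.

2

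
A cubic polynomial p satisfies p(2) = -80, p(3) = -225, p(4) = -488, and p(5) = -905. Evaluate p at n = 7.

Write p(n) = an^3 + bn^2 + cn + d. Substituting each data point gives a linear system:
  8a + 4b + 2c + d = -80
  27a + 9b + 3c + d = -225
  64a + 16b + 4c + d = -488
  125a + 25b + 5c + d = -905
Solving the system yields a = -6, b = -5, c = -6, d = 0.
So p(n) = -6n^3 - 5n^2 - 6n.
Then p(7) = -2345.

-2345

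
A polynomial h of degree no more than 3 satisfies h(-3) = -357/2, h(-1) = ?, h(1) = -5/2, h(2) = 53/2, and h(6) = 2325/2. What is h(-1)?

-13/2

The 4 known points determine the degree-3 polynomial uniquely.
Write h(x) = ax^3 + bx^2 + cx + d. Substituting each data point gives a linear system:
  -27a + 9b - 3c + d = -357/2
  a + b + c + d = -5/2
  8a + 4b + 2c + d = 53/2
  216a + 36b + 6c + d = 2325/2
Solving the system yields a = 6, b = -3, c = -4, d = -3/2.
So h(x) = 6x³ - 3x² - 4x - 3/2.
Then h(-1) = -13/2.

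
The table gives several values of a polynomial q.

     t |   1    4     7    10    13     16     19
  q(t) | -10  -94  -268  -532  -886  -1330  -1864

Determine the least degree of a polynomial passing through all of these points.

Forward differences of the values at t = 1, 4, 7, 10, 13, 16, 19:
  q  : -10  -94  -268  -532  -886  -1330  -1864
  Δ  : -84  -174  -264  -354  -444  -534
  Δ^2: -90  -90  -90  -90  -90
  Δ^3: 0  0  0  0
  Δ^4: 0  0  0
  Δ^5: 0  0
  Δ^6: 0
The second differences are constant (-90) and nonzero, while all higher differences vanish, so the minimal degree is 2.

2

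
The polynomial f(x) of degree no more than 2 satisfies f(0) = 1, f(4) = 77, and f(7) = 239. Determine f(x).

f(x) = 5x^2 - x + 1

Write f(x) = ax^2 + bx + c. Substituting each data point gives a linear system:
  c = 1
  16a + 4b + c = 77
  49a + 7b + c = 239
Solving the system yields a = 5, b = -1, c = 1.
So f(x) = 5x^2 - x + 1.
Check: f(4) = 77. ✓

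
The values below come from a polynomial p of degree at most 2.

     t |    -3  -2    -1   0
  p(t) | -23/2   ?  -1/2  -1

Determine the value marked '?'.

-4

On equispaced nodes a degree-2 polynomial has vanishing third forward difference, so
  - p(-3) + 3·p(-2) - 3·p(-1) + p(0) = 0.
Substituting the known values and solving for p(-2):
  3·p(-2) = -12
  p(-2) = -4.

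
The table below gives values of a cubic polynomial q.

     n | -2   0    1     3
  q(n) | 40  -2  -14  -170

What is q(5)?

Using the Lagrange interpolation formula with nodes -2, 0, 1, 3:
  L_0(n) = n(n - 1)(n - 3) / -30
  L_1(n) = (n + 2)(n - 1)(n - 3) / 6
  L_2(n) = (n + 2)n(n - 3) / -6
  L_3(n) = (n + 2)n(n - 1) / 30
Then q(n) = 40·L_0(n) - 2·L_1(n) - 14·L_2(n) - 170·L_3(n).
Expanding and collecting terms gives q(n) = -5n^3 - 2n^2 - 5n - 2.
Evaluating at n = 5: q(5) = -702.

-702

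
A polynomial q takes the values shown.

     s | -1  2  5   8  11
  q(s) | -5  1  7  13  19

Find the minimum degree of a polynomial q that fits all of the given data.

1

Forward differences of the values at s = -1, 2, 5, 8, 11:
  q  : -5  1  7  13  19
  Δ  : 6  6  6  6
  Δ^2: 0  0  0
  Δ^3: 0  0
  Δ^4: 0
The first differences are constant (6) and nonzero, while all higher differences vanish, so the minimal degree is 1.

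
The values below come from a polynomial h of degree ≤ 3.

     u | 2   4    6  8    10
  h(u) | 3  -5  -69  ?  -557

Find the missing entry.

On equispaced nodes a degree-3 polynomial has vanishing fourth forward difference, so
  h(2) - 4·h(4) + 6·h(6) - 4·h(8) + h(10) = 0.
Substituting the known values and solving for h(8):
  -4·h(8) = 948
  h(8) = -237.

-237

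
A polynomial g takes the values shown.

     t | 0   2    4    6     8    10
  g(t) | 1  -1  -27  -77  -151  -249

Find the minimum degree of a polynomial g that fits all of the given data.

2

Forward differences of the values at t = 0, 2, 4, 6, 8, 10:
  g  : 1  -1  -27  -77  -151  -249
  Δ  : -2  -26  -50  -74  -98
  Δ^2: -24  -24  -24  -24
  Δ^3: 0  0  0
  Δ^4: 0  0
  Δ^5: 0
The second differences are constant (-24) and nonzero, while all higher differences vanish, so the minimal degree is 2.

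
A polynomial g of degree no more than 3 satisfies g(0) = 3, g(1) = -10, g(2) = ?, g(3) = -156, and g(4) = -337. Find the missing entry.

-55

The 4 known points determine the degree-3 polynomial uniquely.
Write g(n) = an^3 + bn^2 + cn + d. Substituting each data point gives a linear system:
  d = 3
  a + b + c + d = -10
  27a + 9b + 3c + d = -156
  64a + 16b + 4c + d = -337
Solving the system yields a = -4, b = -4, c = -5, d = 3.
So g(n) = -4n^3 - 4n^2 - 5n + 3.
Then g(2) = -55.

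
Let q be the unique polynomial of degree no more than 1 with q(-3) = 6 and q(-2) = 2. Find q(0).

Using the Lagrange interpolation formula with nodes -3, -2:
  L_0(t) = (t + 2) / -1
  L_1(t) = (t + 3) / 1
Then q(t) = 6·L_0(t) + 2·L_1(t).
Expanding and collecting terms gives q(t) = -4t - 6.
Evaluating at t = 0: q(0) = -6.

-6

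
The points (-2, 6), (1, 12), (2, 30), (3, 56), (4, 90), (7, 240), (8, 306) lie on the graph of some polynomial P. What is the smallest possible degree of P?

Divided differences on the nodes -2, 1, 2, 3, 4, 7, 8:
  order 0: 6  12  30  56  90  240  306
  order 1: 2  18  26  34  50  66
  order 2: 4  4  4  4  4
  order 3: 0  0  0  0
  order 4: 0  0  0
  order 5: 0  0
  order 6: 0
The order-2 divided differences are all 4 (nonzero) and every higher order vanishes, so the data lies on a polynomial of degree exactly 2.

2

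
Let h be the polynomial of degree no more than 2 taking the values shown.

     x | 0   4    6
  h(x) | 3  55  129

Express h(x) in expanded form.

h(x) = 4x^2 - 3x + 3

Using the Lagrange interpolation formula with nodes 0, 4, 6:
  L_0(x) = (x - 4)(x - 6) / 24
  L_1(x) = x(x - 6) / -8
  L_2(x) = x(x - 4) / 12
Then h(x) = 3·L_0(x) + 55·L_1(x) + 129·L_2(x).
Expanding and collecting terms gives h(x) = 4x² - 3x + 3.
Check: h(6) = 129. ✓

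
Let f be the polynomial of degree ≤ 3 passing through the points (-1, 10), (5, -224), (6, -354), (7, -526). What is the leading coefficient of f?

Write f(u) = au^3 + bu^2 + cu + d. Substituting each data point gives a linear system:
  -a + b - c + d = 10
  125a + 25b + 5c + d = -224
  216a + 36b + 6c + d = -354
  343a + 49b + 7c + d = -526
Solving the system yields a = -1, b = -3, c = -6, d = 6.
So f(u) = -u^3 - 3u^2 - 6u + 6.
The leading coefficient is -1.

-1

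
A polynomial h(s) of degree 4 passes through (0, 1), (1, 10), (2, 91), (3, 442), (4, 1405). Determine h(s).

h(s) = 6s^4 - 3s^3 + 3s^2 + 3s + 1

Using the Lagrange interpolation formula with nodes 0, 1, 2, 3, 4:
  L_0(s) = (s - 1)(s - 2)(s - 3)(s - 4) / 24
  L_1(s) = s(s - 2)(s - 3)(s - 4) / -6
  L_2(s) = s(s - 1)(s - 3)(s - 4) / 4
  L_3(s) = s(s - 1)(s - 2)(s - 4) / -6
  L_4(s) = s(s - 1)(s - 2)(s - 3) / 24
Then h(s) = 1·L_0(s) + 10·L_1(s) + 91·L_2(s) + 442·L_3(s) + 1405·L_4(s).
Expanding and collecting terms gives h(s) = 6s^4 - 3s^3 + 3s^2 + 3s + 1.
Check: h(1) = 10. ✓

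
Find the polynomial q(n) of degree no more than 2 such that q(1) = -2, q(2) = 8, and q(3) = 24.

Write q(n) = an^2 + bn + c. Substituting each data point gives a linear system:
  a + b + c = -2
  4a + 2b + c = 8
  9a + 3b + c = 24
Solving the system yields a = 3, b = 1, c = -6.
So q(n) = 3n² + n - 6.
Check: q(1) = -2. ✓

q(n) = 3n^2 + n - 6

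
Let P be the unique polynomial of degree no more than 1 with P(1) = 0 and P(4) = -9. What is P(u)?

Write P(u) = au + b. Substituting each data point gives a linear system:
  a + b = 0
  4a + b = -9
Solving the system yields a = -3, b = 3.
So P(u) = -3u + 3.
Check: P(4) = -9. ✓

P(u) = -3u + 3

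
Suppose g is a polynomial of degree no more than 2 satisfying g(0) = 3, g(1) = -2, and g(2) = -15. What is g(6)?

-147

Write g(x) = ax^2 + bx + c. Substituting each data point gives a linear system:
  c = 3
  a + b + c = -2
  4a + 2b + c = -15
Solving the system yields a = -4, b = -1, c = 3.
So g(x) = -4x^2 - x + 3.
Then g(6) = -147.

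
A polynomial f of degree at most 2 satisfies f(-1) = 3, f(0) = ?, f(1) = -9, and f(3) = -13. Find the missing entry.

The 3 known points determine the degree-2 polynomial uniquely.
Write f(s) = as^2 + bs + c. Substituting each data point gives a linear system:
  a - b + c = 3
  a + b + c = -9
  9a + 3b + c = -13
Solving the system yields a = 1, b = -6, c = -4.
So f(s) = s² - 6s - 4.
Then f(0) = -4.

-4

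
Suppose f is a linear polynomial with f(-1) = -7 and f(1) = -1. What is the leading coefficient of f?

3

Write f(n) = an + b. Substituting each data point gives a linear system:
  -a + b = -7
  a + b = -1
Solving the system yields a = 3, b = -4.
So f(n) = 3n - 4.
The leading coefficient is 3.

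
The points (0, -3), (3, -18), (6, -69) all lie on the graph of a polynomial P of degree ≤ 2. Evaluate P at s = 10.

Write P(s) = as^2 + bs + c. Substituting each data point gives a linear system:
  c = -3
  9a + 3b + c = -18
  36a + 6b + c = -69
Solving the system yields a = -2, b = 1, c = -3.
So P(s) = -2s^2 + s - 3.
Then P(10) = -193.

-193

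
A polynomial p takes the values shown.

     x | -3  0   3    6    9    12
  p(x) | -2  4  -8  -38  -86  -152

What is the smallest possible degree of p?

Forward differences of the values at x = -3, 0, 3, 6, 9, 12:
  p  : -2  4  -8  -38  -86  -152
  Δ  : 6  -12  -30  -48  -66
  Δ^2: -18  -18  -18  -18
  Δ^3: 0  0  0
  Δ^4: 0  0
  Δ^5: 0
The second differences are constant (-18) and nonzero, while all higher differences vanish, so the minimal degree is 2.

2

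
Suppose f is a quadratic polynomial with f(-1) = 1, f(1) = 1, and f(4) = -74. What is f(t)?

Write f(t) = at^2 + bt + c. Substituting each data point gives a linear system:
  a - b + c = 1
  a + b + c = 1
  16a + 4b + c = -74
Solving the system yields a = -5, b = 0, c = 6.
So f(t) = -5t² + 6.
Check: f(4) = -74. ✓

f(t) = -5t^2 + 6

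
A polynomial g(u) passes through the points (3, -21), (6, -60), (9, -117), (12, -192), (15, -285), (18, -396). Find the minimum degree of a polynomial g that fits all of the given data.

2

Forward differences of the values at u = 3, 6, 9, 12, 15, 18:
  g  : -21  -60  -117  -192  -285  -396
  Δ  : -39  -57  -75  -93  -111
  Δ^2: -18  -18  -18  -18
  Δ^3: 0  0  0
  Δ^4: 0  0
  Δ^5: 0
The second differences are constant (-18) and nonzero, while all higher differences vanish, so the minimal degree is 2.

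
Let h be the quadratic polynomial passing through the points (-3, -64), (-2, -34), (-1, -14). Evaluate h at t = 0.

Forward differences of the values at t = -3, -2, -1:
  h  : -64  -34  -14
  Δ  : 30  20
  Δ^2: -10
The second differences are constant, confirming degree 2.
Interpolating (Newton forward form) and evaluating at t = 0 gives h(0) = -4.

-4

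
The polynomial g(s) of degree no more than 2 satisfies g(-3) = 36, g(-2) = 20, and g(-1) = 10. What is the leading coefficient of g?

3

Write g(s) = as^2 + bs + c. Substituting each data point gives a linear system:
  9a - 3b + c = 36
  4a - 2b + c = 20
  a - b + c = 10
Solving the system yields a = 3, b = -1, c = 6.
So g(s) = 3s^2 - s + 6.
The leading coefficient is 3.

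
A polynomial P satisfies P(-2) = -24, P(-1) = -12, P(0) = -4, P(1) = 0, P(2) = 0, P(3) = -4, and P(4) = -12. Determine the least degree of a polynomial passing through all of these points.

2

Forward differences of the values at n = -2, -1, 0, 1, 2, 3, 4:
  P  : -24  -12  -4  0  0  -4  -12
  Δ  : 12  8  4  0  -4  -8
  Δ^2: -4  -4  -4  -4  -4
  Δ^3: 0  0  0  0
  Δ^4: 0  0  0
  Δ^5: 0  0
  Δ^6: 0
The second differences are constant (-4) and nonzero, while all higher differences vanish, so the minimal degree is 2.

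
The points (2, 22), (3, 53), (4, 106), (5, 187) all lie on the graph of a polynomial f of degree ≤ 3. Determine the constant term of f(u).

Write f(u) = au^3 + bu^2 + cu + d. Substituting each data point gives a linear system:
  8a + 4b + 2c + d = 22
  27a + 9b + 3c + d = 53
  64a + 16b + 4c + d = 106
  125a + 25b + 5c + d = 187
Solving the system yields a = 1, b = 2, c = 2, d = 2.
So f(u) = u^3 + 2u^2 + 2u + 2.
The constant term is 2.

2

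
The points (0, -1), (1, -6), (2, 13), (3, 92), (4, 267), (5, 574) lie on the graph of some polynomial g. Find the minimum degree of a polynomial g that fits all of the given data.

3

Forward differences of the values at s = 0, 1, 2, 3, 4, 5:
  g  : -1  -6  13  92  267  574
  Δ  : -5  19  79  175  307
  Δ^2: 24  60  96  132
  Δ^3: 36  36  36
  Δ^4: 0  0
  Δ^5: 0
The third differences are constant (36) and nonzero, while all higher differences vanish, so the minimal degree is 3.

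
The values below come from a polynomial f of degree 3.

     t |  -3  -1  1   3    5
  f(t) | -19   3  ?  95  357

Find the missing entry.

On equispaced nodes a degree-3 polynomial has vanishing fourth forward difference, so
  f(-3) - 4·f(-1) + 6·f(1) - 4·f(3) + f(5) = 0.
Substituting the known values and solving for f(1):
  6·f(1) = 54
  f(1) = 9.

9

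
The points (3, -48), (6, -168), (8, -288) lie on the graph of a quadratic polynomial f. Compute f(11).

-528

Write f(n) = an^2 + bn + c. Substituting each data point gives a linear system:
  9a + 3b + c = -48
  36a + 6b + c = -168
  64a + 8b + c = -288
Solving the system yields a = -4, b = -4, c = 0.
So f(n) = -4n² - 4n.
Then f(11) = -528.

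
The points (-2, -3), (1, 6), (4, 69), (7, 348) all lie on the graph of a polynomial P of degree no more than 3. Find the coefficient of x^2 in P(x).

0

Write P(x) = ax^3 + bx^2 + cx + d. Substituting each data point gives a linear system:
  -8a + 4b - 2c + d = -3
  a + b + c + d = 6
  64a + 16b + 4c + d = 69
  343a + 49b + 7c + d = 348
Solving the system yields a = 1, b = 0, c = 0, d = 5.
So P(x) = x^3 + 5.
The coefficient of x^2 is 0.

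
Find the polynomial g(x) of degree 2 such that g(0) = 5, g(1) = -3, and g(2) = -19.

g(x) = -4x^2 - 4x + 5

Using the Lagrange interpolation formula with nodes 0, 1, 2:
  L_0(x) = (x - 1)(x - 2) / 2
  L_1(x) = x(x - 2) / -1
  L_2(x) = x(x - 1) / 2
Then g(x) = 5·L_0(x) - 3·L_1(x) - 19·L_2(x).
Expanding and collecting terms gives g(x) = -4x^2 - 4x + 5.
Check: g(1) = -3. ✓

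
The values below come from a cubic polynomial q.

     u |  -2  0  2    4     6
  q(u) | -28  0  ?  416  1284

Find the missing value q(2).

On equispaced nodes a degree-3 polynomial has vanishing fourth forward difference, so
  q(-2) - 4·q(0) + 6·q(2) - 4·q(4) + q(6) = 0.
Substituting the known values and solving for q(2):
  6·q(2) = 408
  q(2) = 68.

68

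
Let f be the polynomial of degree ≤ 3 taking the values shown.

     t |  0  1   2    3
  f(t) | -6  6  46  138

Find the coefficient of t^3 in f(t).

4

Write f(t) = at^3 + bt^2 + ct + d. Substituting each data point gives a linear system:
  d = -6
  a + b + c + d = 6
  8a + 4b + 2c + d = 46
  27a + 9b + 3c + d = 138
Solving the system yields a = 4, b = 2, c = 6, d = -6.
So f(t) = 4t³ + 2t² + 6t - 6.
The leading coefficient is 4.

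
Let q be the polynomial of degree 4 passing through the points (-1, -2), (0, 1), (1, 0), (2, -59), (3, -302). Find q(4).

Using the Lagrange interpolation formula with nodes -1, 0, 1, 2, 3:
  L_0(x) = x(x - 1)(x - 2)(x - 3) / 24
  L_1(x) = (x + 1)(x - 1)(x - 2)(x - 3) / -6
  L_2(x) = (x + 1)x(x - 2)(x - 3) / 4
  L_3(x) = (x + 1)x(x - 1)(x - 3) / -6
  L_4(x) = (x + 1)x(x - 1)(x - 2) / 24
Then q(x) = -2·L_0(x) + 1·L_1(x) + 0·L_2(x) - 59·L_3(x) - 302·L_4(x).
Expanding and collecting terms gives q(x) = -3x^4 - 3x^3 + x^2 + 4x + 1.
Evaluating at x = 4: q(4) = -927.

-927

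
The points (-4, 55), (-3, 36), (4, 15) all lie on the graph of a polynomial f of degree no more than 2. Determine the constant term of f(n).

Write f(n) = an^2 + bn + c. Substituting each data point gives a linear system:
  16a - 4b + c = 55
  9a - 3b + c = 36
  16a + 4b + c = 15
Solving the system yields a = 2, b = -5, c = 3.
So f(n) = 2n² - 5n + 3.
The constant term is 3.

3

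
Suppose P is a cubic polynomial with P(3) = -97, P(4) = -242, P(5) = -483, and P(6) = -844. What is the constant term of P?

2

Write P(n) = an^3 + bn^2 + cn + d. Substituting each data point gives a linear system:
  27a + 9b + 3c + d = -97
  64a + 16b + 4c + d = -242
  125a + 25b + 5c + d = -483
  216a + 36b + 6c + d = -844
Solving the system yields a = -4, b = 0, c = 3, d = 2.
So P(n) = -4n^3 + 3n + 2.
The constant term is 2.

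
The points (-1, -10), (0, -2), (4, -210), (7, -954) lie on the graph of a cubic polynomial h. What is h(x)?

h(x) = -2x^3 - 6x^2 + 4x - 2

Write h(x) = ax^3 + bx^2 + cx + d. Substituting each data point gives a linear system:
  -a + b - c + d = -10
  d = -2
  64a + 16b + 4c + d = -210
  343a + 49b + 7c + d = -954
Solving the system yields a = -2, b = -6, c = 4, d = -2.
So h(x) = -2x³ - 6x² + 4x - 2.
Check: h(4) = -210. ✓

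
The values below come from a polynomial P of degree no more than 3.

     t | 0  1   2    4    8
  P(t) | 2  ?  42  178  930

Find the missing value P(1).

13

The 4 known points determine the degree-3 polynomial uniquely.
Write P(t) = at^3 + bt^2 + ct + d. Substituting each data point gives a linear system:
  d = 2
  8a + 4b + 2c + d = 42
  64a + 16b + 4c + d = 178
  512a + 64b + 8c + d = 930
Solving the system yields a = 1, b = 6, c = 4, d = 2.
So P(t) = t^3 + 6t^2 + 4t + 2.
Then P(1) = 13.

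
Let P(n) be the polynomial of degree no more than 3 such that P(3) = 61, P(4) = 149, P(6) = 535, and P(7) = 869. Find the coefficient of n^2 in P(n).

Write P(n) = an^3 + bn^2 + cn + d. Substituting each data point gives a linear system:
  27a + 9b + 3c + d = 61
  64a + 16b + 4c + d = 149
  216a + 36b + 6c + d = 535
  343a + 49b + 7c + d = 869
Solving the system yields a = 3, b = -4, c = 5, d = 1.
So P(n) = 3n^3 - 4n^2 + 5n + 1.
The coefficient of n^2 is -4.

-4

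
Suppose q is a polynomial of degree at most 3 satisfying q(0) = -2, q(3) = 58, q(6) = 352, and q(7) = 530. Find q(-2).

Using the Lagrange interpolation formula with nodes 0, 3, 6, 7:
  L_0(n) = (n - 3)(n - 6)(n - 7) / -126
  L_1(n) = n(n - 6)(n - 7) / 36
  L_2(n) = n(n - 3)(n - 7) / -18
  L_3(n) = n(n - 3)(n - 6) / 28
Then q(n) = -2·L_0(n) + 58·L_1(n) + 352·L_2(n) + 530·L_3(n).
Expanding and collecting terms gives q(n) = n³ + 4n² - n - 2.
Evaluating at n = -2: q(-2) = 8.

8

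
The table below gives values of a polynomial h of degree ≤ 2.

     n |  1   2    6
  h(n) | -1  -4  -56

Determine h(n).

h(n) = -2n^2 + 3n - 2

Using the Lagrange interpolation formula with nodes 1, 2, 6:
  L_0(n) = (n - 2)(n - 6) / 5
  L_1(n) = (n - 1)(n - 6) / -4
  L_2(n) = (n - 1)(n - 2) / 20
Then h(n) = -1·L_0(n) - 4·L_1(n) - 56·L_2(n).
Expanding and collecting terms gives h(n) = -2n² + 3n - 2.
Check: h(2) = -4. ✓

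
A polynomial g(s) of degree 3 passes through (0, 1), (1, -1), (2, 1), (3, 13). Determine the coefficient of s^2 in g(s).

-1

Write g(s) = as^3 + bs^2 + cs + d. Substituting each data point gives a linear system:
  d = 1
  a + b + c + d = -1
  8a + 4b + 2c + d = 1
  27a + 9b + 3c + d = 13
Solving the system yields a = 1, b = -1, c = -2, d = 1.
So g(s) = s^3 - s^2 - 2s + 1.
The coefficient of s^2 is -1.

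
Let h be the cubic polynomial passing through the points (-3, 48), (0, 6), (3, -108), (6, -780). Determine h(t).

h(t) = -3t^3 - 4t^2 + t + 6

Using the Lagrange interpolation formula with nodes -3, 0, 3, 6:
  L_0(t) = t(t - 3)(t - 6) / -162
  L_1(t) = (t + 3)(t - 3)(t - 6) / 54
  L_2(t) = (t + 3)t(t - 6) / -54
  L_3(t) = (t + 3)t(t - 3) / 162
Then h(t) = 48·L_0(t) + 6·L_1(t) - 108·L_2(t) - 780·L_3(t).
Expanding and collecting terms gives h(t) = -3t³ - 4t² + t + 6.
Check: h(-3) = 48. ✓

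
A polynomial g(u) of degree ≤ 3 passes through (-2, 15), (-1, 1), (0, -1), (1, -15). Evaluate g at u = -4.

Using the Lagrange interpolation formula with nodes -2, -1, 0, 1:
  L_0(u) = (u + 1)u(u - 1) / -6
  L_1(u) = (u + 2)u(u - 1) / 2
  L_2(u) = (u + 2)(u + 1)(u - 1) / -2
  L_3(u) = (u + 2)(u + 1)u / 6
Then g(u) = 15·L_0(u) + 1·L_1(u) - 1·L_2(u) - 15·L_3(u).
Expanding and collecting terms gives g(u) = -4u^3 - 6u^2 - 4u - 1.
Evaluating at u = -4: g(-4) = 175.

175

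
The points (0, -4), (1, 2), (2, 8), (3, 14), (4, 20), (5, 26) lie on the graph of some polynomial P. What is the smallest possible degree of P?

1

Forward differences of the values at s = 0, 1, 2, 3, 4, 5:
  P  : -4  2  8  14  20  26
  Δ  : 6  6  6  6  6
  Δ^2: 0  0  0  0
  Δ^3: 0  0  0
  Δ^4: 0  0
  Δ^5: 0
The first differences are constant (6) and nonzero, while all higher differences vanish, so the minimal degree is 1.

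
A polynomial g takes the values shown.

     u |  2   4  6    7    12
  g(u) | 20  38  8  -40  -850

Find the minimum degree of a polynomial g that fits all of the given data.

Divided differences on the nodes 2, 4, 6, 7, 12:
  order 0: 20  38  8  -40  -850
  order 1: 9  -15  -48  -162
  order 2: -6  -11  -19
  order 3: -1  -1
  order 4: 0
The order-3 divided differences are all -1 (nonzero) and every higher order vanishes, so the data lies on a polynomial of degree exactly 3.

3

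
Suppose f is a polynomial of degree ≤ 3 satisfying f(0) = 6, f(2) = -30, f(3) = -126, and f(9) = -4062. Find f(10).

Write f(u) = au^3 + bu^2 + cu + d. Substituting each data point gives a linear system:
  d = 6
  8a + 4b + 2c + d = -30
  27a + 9b + 3c + d = -126
  729a + 81b + 9c + d = -4062
Solving the system yields a = -6, b = 4, c = -2, d = 6.
So f(u) = -6u^3 + 4u^2 - 2u + 6.
Then f(10) = -5614.

-5614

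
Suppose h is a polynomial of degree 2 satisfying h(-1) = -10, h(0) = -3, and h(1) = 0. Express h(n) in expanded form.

Using the Lagrange interpolation formula with nodes -1, 0, 1:
  L_0(n) = n(n - 1) / 2
  L_1(n) = (n + 1)(n - 1) / -1
  L_2(n) = (n + 1)n / 2
Then h(n) = -10·L_0(n) - 3·L_1(n) + 0·L_2(n).
Expanding and collecting terms gives h(n) = -2n^2 + 5n - 3.
Check: h(-1) = -10. ✓

h(n) = -2n^2 + 5n - 3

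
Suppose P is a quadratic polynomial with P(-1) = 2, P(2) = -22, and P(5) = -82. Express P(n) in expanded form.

Using the Lagrange interpolation formula with nodes -1, 2, 5:
  L_0(n) = (n - 2)(n - 5) / 18
  L_1(n) = (n + 1)(n - 5) / -9
  L_2(n) = (n + 1)(n - 2) / 18
Then P(n) = 2·L_0(n) - 22·L_1(n) - 82·L_2(n).
Expanding and collecting terms gives P(n) = -2n² - 6n - 2.
Check: P(5) = -82. ✓

P(n) = -2n^2 - 6n - 2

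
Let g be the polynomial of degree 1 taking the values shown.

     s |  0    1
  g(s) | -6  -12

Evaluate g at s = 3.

-24

Using the Lagrange interpolation formula with nodes 0, 1:
  L_0(s) = (s - 1) / -1
  L_1(s) = s / 1
Then g(s) = -6·L_0(s) - 12·L_1(s).
Expanding and collecting terms gives g(s) = -6s - 6.
Evaluating at s = 3: g(3) = -24.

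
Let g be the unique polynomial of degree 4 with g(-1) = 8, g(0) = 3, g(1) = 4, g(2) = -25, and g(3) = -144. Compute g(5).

-1012

Write g(t) = at^4 + bt^3 + ct^2 + dt + e. Substituting each data point gives a linear system:
  a - b + c - d + e = 8
  e = 3
  a + b + c + d + e = 4
  16a + 8b + 4c + 2d + e = -25
  81a + 27b + 9c + 3d + e = -144
Solving the system yields a = -1, b = -4, c = 4, d = 2, e = 3.
So g(t) = -t^4 - 4t^3 + 4t^2 + 2t + 3.
Then g(5) = -1012.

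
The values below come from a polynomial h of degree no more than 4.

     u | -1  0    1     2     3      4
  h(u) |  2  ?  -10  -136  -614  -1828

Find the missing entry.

4

The 5 known points determine the degree-4 polynomial uniquely.
Write h(u) = au^4 + bu^3 + cu^2 + du + e. Substituting each data point gives a linear system:
  a - b + c - d + e = 2
  a + b + c + d + e = -10
  16a + 8b + 4c + 2d + e = -136
  81a + 27b + 9c + 3d + e = -614
  256a + 64b + 16c + 4d + e = -1828
Solving the system yields a = -6, b = -4, c = -2, d = -2, e = 4.
So h(u) = -6u^4 - 4u^3 - 2u^2 - 2u + 4.
Then h(0) = 4.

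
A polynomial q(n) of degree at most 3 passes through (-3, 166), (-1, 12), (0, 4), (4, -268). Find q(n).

Write q(n) = an^3 + bn^2 + cn + d. Substituting each data point gives a linear system:
  -27a + 9b - 3c + d = 166
  -a + b - c + d = 12
  d = 4
  64a + 16b + 4c + d = -268
Solving the system yields a = -5, b = 3, c = 0, d = 4.
So q(n) = -5n^3 + 3n^2 + 4.
Check: q(-3) = 166. ✓

q(n) = -5n^3 + 3n^2 + 4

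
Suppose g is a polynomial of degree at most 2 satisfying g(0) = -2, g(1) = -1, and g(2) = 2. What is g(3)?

Using the Lagrange interpolation formula with nodes 0, 1, 2:
  L_0(s) = (s - 1)(s - 2) / 2
  L_1(s) = s(s - 2) / -1
  L_2(s) = s(s - 1) / 2
Then g(s) = -2·L_0(s) - 1·L_1(s) + 2·L_2(s).
Expanding and collecting terms gives g(s) = s² - 2.
Evaluating at s = 3: g(3) = 7.

7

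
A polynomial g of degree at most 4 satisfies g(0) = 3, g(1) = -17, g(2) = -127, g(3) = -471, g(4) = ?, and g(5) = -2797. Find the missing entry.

The 5 known points determine the degree-4 polynomial uniquely.
Write g(t) = at^4 + bt^3 + ct^2 + dt + e. Substituting each data point gives a linear system:
  e = 3
  a + b + c + d + e = -17
  16a + 8b + 4c + 2d + e = -127
  81a + 27b + 9c + 3d + e = -471
  625a + 125b + 25c + 5d + e = -2797
Solving the system yields a = -3, b = -6, c = -6, d = -5, e = 3.
So g(t) = -3t^4 - 6t^3 - 6t^2 - 5t + 3.
Then g(4) = -1265.

-1265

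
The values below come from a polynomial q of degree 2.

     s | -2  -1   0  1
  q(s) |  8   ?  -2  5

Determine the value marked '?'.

On equispaced nodes a degree-2 polynomial has vanishing third forward difference, so
  - q(-2) + 3·q(-1) - 3·q(0) + q(1) = 0.
Substituting the known values and solving for q(-1):
  3·q(-1) = -3
  q(-1) = -1.

-1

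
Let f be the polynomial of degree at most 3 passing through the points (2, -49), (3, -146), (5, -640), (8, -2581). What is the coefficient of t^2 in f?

Write f(t) = at^3 + bt^2 + ct + d. Substituting each data point gives a linear system:
  8a + 4b + 2c + d = -49
  27a + 9b + 3c + d = -146
  125a + 25b + 5c + d = -640
  512a + 64b + 8c + d = -2581
Solving the system yields a = -5, b = 0, c = -2, d = -5.
So f(t) = -5t^3 - 2t - 5.
The coefficient of t^2 is 0.

0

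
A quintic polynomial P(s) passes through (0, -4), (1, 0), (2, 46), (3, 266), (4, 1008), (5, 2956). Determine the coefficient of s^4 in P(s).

Write P(s) = as^5 + bs^4 + cs^3 + ds^2 + es + k. Substituting each data point gives a linear system:
  k = -4
  a + b + c + d + e + k = 0
  32a + 16b + 8c + 4d + 2e + k = 46
  243a + 81b + 27c + 9d + 3e + k = 266
  1024a + 256b + 64c + 16d + 4e + k = 1008
  3125a + 625b + 125c + 25d + 5e + k = 2956
Solving the system yields a = 1, b = -1, c = 3, d = 4, e = -3, k = -4.
So P(s) = s^5 - s^4 + 3s^3 + 4s^2 - 3s - 4.
The coefficient of s^4 is -1.

-1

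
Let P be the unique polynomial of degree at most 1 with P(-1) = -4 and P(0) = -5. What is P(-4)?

-1

Using the Lagrange interpolation formula with nodes -1, 0:
  L_0(n) = n / -1
  L_1(n) = (n + 1) / 1
Then P(n) = -4·L_0(n) - 5·L_1(n).
Expanding and collecting terms gives P(n) = -n - 5.
Evaluating at n = -4: P(-4) = -1.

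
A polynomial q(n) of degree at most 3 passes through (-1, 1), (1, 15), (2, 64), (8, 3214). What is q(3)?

Using the Lagrange interpolation formula with nodes -1, 1, 2, 8:
  L_0(n) = (n - 1)(n - 2)(n - 8) / -54
  L_1(n) = (n + 1)(n - 2)(n - 8) / 14
  L_2(n) = (n + 1)(n - 1)(n - 8) / -18
  L_3(n) = (n + 1)(n - 1)(n - 2) / 378
Then q(n) = 1·L_0(n) + 15·L_1(n) + 64·L_2(n) + 3214·L_3(n).
Expanding and collecting terms gives q(n) = 6n^3 + 2n^2 + n + 6.
Evaluating at n = 3: q(3) = 189.

189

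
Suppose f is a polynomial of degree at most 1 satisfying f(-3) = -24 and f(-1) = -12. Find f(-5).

Write f(u) = au + b. Substituting each data point gives a linear system:
  -3a + b = -24
  -a + b = -12
Solving the system yields a = 6, b = -6.
So f(u) = 6u - 6.
Then f(-5) = -36.

-36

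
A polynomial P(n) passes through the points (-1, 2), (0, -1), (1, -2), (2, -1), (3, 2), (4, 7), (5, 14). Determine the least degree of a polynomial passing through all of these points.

2

Forward differences of the values at n = -1, 0, 1, 2, 3, 4, 5:
  P  : 2  -1  -2  -1  2  7  14
  Δ  : -3  -1  1  3  5  7
  Δ^2: 2  2  2  2  2
  Δ^3: 0  0  0  0
  Δ^4: 0  0  0
  Δ^5: 0  0
  Δ^6: 0
The second differences are constant (2) and nonzero, while all higher differences vanish, so the minimal degree is 2.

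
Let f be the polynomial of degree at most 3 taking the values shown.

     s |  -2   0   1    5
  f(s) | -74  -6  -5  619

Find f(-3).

-213

Write f(s) = as^3 + bs^2 + cs + d. Substituting each data point gives a linear system:
  -8a + 4b - 2c + d = -74
  d = -6
  a + b + c + d = -5
  125a + 25b + 5c + d = 619
Solving the system yields a = 6, b = -5, c = 0, d = -6.
So f(s) = 6s³ - 5s² - 6.
Then f(-3) = -213.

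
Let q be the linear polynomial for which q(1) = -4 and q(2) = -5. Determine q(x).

Write q(x) = ax + b. Substituting each data point gives a linear system:
  a + b = -4
  2a + b = -5
Solving the system yields a = -1, b = -3.
So q(x) = -x - 3.
Check: q(1) = -4. ✓

q(x) = -x - 3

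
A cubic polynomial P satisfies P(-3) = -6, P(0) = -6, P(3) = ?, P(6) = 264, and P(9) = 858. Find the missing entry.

On equispaced nodes a degree-3 polynomial has vanishing fourth forward difference, so
  P(-3) - 4·P(0) + 6·P(3) - 4·P(6) + P(9) = 0.
Substituting the known values and solving for P(3):
  6·P(3) = 180
  P(3) = 30.

30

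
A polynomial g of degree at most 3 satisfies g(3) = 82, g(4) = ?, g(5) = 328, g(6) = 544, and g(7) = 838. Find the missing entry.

178

The 4 known points determine the degree-3 polynomial uniquely.
Write g(n) = an^3 + bn^2 + cn + d. Substituting each data point gives a linear system:
  27a + 9b + 3c + d = 82
  125a + 25b + 5c + d = 328
  216a + 36b + 6c + d = 544
  343a + 49b + 7c + d = 838
Solving the system yields a = 2, b = 3, c = 1, d = -2.
So g(n) = 2n^3 + 3n^2 + n - 2.
Then g(4) = 178.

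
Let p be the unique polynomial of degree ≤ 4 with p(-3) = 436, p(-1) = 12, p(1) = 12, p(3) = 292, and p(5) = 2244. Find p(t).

Write p(t) = at^4 + bt^3 + ct^2 + dt + e. Substituting each data point gives a linear system:
  81a - 27b + 9c - 3d + e = 436
  a - b + c - d + e = 12
  a + b + c + d + e = 12
  81a + 27b + 9c + 3d + e = 292
  625a + 125b + 25c + 5d + e = 2244
Solving the system yields a = 4, b = -3, c = 4, d = 3, e = 4.
So p(t) = 4t^4 - 3t^3 + 4t^2 + 3t + 4.
Check: p(5) = 2244. ✓

p(t) = 4t^4 - 3t^3 + 4t^2 + 3t + 4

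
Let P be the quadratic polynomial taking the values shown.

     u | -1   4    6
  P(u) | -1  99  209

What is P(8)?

359

Using the Lagrange interpolation formula with nodes -1, 4, 6:
  L_0(u) = (u - 4)(u - 6) / 35
  L_1(u) = (u + 1)(u - 6) / -10
  L_2(u) = (u + 1)(u - 4) / 14
Then P(u) = -1·L_0(u) + 99·L_1(u) + 209·L_2(u).
Expanding and collecting terms gives P(u) = 5u² + 5u - 1.
Evaluating at u = 8: P(8) = 359.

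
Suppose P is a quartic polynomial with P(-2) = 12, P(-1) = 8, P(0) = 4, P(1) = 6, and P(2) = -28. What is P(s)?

Write P(s) = as^4 + bs^3 + cs^2 + ds + e. Substituting each data point gives a linear system:
  16a - 8b + 4c - 2d + e = 12
  a - b + c - d + e = 8
  e = 4
  a + b + c + d + e = 6
  16a + 8b + 4c + 2d + e = -28
Solving the system yields a = -2, b = -3, c = 5, d = 2, e = 4.
So P(s) = -2s⁴ - 3s³ + 5s² + 2s + 4.
Check: P(-2) = 12. ✓

P(s) = -2s^4 - 3s^3 + 5s^2 + 2s + 4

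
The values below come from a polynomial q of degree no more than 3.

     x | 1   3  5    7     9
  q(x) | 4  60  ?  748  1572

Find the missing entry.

276

The 4 known points determine the degree-3 polynomial uniquely.
Write q(x) = ax^3 + bx^2 + cx + d. Substituting each data point gives a linear system:
  a + b + c + d = 4
  27a + 9b + 3c + d = 60
  343a + 49b + 7c + d = 748
  729a + 81b + 9c + d = 1572
Solving the system yields a = 2, b = 2, c = -6, d = 6.
So q(x) = 2x^3 + 2x^2 - 6x + 6.
Then q(5) = 276.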